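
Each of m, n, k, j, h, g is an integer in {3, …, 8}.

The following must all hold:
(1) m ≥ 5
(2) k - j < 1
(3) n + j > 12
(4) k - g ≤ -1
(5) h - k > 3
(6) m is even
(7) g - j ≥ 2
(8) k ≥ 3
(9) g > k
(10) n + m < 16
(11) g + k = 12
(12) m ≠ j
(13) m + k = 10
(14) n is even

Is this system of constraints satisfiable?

Setting (m, n, k, j, h, g) = (6, 8, 4, 5, 8, 8) satisfies everything: constraint 2: k - j = -1; constraint 3: n + j = 13, and the others follow.

Satisfiable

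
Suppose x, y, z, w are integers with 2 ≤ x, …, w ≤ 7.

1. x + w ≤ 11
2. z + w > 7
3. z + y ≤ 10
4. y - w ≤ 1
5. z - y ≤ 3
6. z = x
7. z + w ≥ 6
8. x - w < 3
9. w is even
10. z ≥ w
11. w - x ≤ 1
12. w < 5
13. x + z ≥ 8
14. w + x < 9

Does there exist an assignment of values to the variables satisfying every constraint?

Satisfiable

Take x = 4, y = 4, z = 4, w = 4. Then constraint 1: x + w = 8; constraint 2: z + w = 8, and every other listed constraint is also met.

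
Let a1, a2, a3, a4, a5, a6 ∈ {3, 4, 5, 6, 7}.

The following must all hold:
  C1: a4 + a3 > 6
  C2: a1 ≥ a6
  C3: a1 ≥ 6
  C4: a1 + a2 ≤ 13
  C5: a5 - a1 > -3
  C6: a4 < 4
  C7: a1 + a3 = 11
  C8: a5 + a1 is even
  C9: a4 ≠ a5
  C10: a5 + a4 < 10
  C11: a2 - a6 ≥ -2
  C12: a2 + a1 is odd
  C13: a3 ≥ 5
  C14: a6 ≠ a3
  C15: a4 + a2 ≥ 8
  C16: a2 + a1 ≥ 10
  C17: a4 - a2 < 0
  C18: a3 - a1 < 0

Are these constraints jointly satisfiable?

Satisfiable

One satisfying assignment is a1 = 6, a2 = 5, a3 = 5, a4 = 3, a5 = 4, a6 = 4.
For the less obvious constraints — constraint 1: a4 + a3 = 8; constraint 4: a1 + a2 = 11; constraint 5: a5 - a1 = -2 — and the others hold by inspection.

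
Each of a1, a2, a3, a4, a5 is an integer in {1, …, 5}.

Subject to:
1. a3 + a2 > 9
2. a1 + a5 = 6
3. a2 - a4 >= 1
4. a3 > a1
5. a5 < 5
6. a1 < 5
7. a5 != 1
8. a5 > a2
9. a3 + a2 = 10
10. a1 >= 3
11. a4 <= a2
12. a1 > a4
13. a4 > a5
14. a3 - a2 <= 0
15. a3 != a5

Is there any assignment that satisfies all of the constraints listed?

Unsatisfiable

Constraints 4, 8, 12, 13, and 14 give a5 < a4, a4 < a1, a1 < a3, a3 ≤ a2, a2 < a5. Chaining: a5 < a4 < a1 < a3 ≤ a2 < a5, which forces a5 < a5 — impossible.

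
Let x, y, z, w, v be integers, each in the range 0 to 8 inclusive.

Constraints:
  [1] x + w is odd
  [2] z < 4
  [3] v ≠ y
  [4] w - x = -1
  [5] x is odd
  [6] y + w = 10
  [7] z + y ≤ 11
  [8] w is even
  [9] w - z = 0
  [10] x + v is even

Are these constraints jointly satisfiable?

Satisfiable

Take x = 3, y = 8, z = 2, w = 2, v = 5. Then constraint 4: w - x = -1; constraint 6: y + w = 10, and every other listed constraint is also met.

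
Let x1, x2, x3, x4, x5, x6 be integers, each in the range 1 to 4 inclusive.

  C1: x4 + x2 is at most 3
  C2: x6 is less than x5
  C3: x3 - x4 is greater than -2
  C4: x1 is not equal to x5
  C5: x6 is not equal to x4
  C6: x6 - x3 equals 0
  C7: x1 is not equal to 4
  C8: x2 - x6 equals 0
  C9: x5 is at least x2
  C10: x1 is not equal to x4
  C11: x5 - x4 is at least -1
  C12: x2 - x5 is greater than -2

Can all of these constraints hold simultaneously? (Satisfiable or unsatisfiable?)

Satisfiable

The assignment x1 = 1, x2 = 1, x3 = 1, x4 = 2, x5 = 2, x6 = 1 works:
  constraint 1 holds since x4 + x2 = 3.
  constraint 3 holds since x3 - x4 = -1.
  constraint 6 holds since x6 - x3 = 0.
The rest check out directly.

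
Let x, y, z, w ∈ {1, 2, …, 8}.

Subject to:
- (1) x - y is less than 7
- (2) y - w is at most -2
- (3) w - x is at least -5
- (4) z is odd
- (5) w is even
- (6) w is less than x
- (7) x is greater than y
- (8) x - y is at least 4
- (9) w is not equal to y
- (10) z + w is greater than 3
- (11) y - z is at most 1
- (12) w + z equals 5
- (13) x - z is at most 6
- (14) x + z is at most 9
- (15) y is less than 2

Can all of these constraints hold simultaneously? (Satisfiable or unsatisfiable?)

Satisfiable

Setting (x, y, z, w) = (6, 1, 1, 4) satisfies everything: constraint 1: x - y = 5; constraint 2: y - w = -3; constraint 3: w - x = -2, and the others follow.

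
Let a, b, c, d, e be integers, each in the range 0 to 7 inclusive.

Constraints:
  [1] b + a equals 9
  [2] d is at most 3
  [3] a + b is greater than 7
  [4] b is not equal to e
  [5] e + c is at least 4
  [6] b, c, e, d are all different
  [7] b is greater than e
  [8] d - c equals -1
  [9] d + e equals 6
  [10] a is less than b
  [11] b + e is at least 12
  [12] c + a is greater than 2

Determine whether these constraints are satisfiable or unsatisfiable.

Setting (a, b, c, d, e) = (2, 7, 1, 0, 6) satisfies everything: constraint 1: b + a = 9; constraint 3: a + b = 9; constraint 5: e + c = 7, and the others follow.

Satisfiable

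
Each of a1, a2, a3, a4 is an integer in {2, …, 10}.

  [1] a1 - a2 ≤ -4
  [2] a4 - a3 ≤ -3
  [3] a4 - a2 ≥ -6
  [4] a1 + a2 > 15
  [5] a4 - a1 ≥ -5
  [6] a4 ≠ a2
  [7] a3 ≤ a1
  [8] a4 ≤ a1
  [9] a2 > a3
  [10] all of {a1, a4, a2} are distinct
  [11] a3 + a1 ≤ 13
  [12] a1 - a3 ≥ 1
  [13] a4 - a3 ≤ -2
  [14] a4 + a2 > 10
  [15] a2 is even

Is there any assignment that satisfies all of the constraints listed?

Unsatisfiable

Constraints 1, 2, 3, and 12 give a1 − a3 ≥ 1, a3 − a4 ≥ 3, a4 − a2 ≥ -6, a2 − a1 ≥ 4.
Adding all 4 inequalities: the left sides telescope to 0, and the right sides sum to 1 + 3 + (-6) + 4 = 2. So 0 ≥ 2, which is false.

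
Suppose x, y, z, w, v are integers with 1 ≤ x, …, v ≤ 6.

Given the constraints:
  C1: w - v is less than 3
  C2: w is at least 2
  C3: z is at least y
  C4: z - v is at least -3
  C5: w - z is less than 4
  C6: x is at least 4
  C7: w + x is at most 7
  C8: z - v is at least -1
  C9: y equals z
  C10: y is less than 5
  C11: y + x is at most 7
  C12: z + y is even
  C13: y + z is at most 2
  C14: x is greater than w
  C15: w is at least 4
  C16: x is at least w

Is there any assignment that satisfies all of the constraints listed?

Unsatisfiable

From constraint 15: w ≥ 4. From constraint 6: x ≥ 4. Hence w + x ≥ 8. But constraint 7 requires w + x ≤ 7, and 7 < 8. Contradiction.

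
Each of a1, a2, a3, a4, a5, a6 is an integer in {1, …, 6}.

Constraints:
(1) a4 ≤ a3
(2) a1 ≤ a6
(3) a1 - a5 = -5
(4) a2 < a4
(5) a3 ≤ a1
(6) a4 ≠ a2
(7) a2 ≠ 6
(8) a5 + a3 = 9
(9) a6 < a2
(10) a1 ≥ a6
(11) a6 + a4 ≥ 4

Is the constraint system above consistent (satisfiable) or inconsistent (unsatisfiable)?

Unsatisfiable

Constraints 1, 2, 4, 5, and 9 give a6 < a2, a2 < a4, a4 ≤ a3, a3 ≤ a1, a1 ≤ a6. Chaining: a6 < a2 < a4 ≤ a3 ≤ a1 ≤ a6, which forces a6 < a6 — impossible.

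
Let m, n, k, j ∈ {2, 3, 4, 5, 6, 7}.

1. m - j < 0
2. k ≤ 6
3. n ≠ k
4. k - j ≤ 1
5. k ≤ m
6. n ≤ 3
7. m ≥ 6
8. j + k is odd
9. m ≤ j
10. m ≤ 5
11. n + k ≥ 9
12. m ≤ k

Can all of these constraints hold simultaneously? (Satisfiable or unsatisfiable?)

Unsatisfiable

From constraint 6: n ≤ 3. From constraints 5 and 10: k ≤ m ≤ 5. Hence n + k ≤ 8. But constraint 11 requires n + k ≥ 9, and 9 > 8. Contradiction.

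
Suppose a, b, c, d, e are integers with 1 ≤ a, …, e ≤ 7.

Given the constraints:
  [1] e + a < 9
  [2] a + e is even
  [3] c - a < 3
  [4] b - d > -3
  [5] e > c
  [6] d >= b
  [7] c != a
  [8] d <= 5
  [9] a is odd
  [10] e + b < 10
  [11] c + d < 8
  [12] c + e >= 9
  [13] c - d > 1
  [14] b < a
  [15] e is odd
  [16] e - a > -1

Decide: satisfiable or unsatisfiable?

Satisfiable

Setting (a, b, c, d, e) = (3, 2, 4, 2, 5) satisfies everything: constraint 1: e + a = 8; constraint 3: c - a = 1; constraint 4: b - d = 0, and the others follow.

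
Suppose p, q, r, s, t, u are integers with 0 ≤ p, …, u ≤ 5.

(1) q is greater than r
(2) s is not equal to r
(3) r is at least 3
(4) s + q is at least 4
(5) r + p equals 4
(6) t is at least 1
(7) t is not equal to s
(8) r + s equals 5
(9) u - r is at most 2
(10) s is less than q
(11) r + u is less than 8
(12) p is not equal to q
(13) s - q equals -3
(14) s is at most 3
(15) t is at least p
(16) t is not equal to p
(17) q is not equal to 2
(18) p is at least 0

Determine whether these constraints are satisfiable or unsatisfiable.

Try p = 1, q = 5, r = 3, s = 2, t = 5, u = 2.
Check constraint 4: s + q = 7; constraint 5: r + p = 4. The remaining constraints are straightforward to verify.

Satisfiable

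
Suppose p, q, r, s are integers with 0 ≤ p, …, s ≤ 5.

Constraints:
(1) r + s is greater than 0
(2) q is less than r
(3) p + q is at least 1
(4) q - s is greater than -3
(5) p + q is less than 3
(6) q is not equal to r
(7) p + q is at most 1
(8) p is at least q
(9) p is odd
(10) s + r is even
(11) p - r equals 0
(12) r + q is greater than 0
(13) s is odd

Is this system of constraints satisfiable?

Try p = 1, q = 0, r = 1, s = 1.
Check constraint 1: r + s = 2; constraint 3: p + q = 1; constraint 4: q - s = -1. The remaining constraints are straightforward to verify.

Satisfiable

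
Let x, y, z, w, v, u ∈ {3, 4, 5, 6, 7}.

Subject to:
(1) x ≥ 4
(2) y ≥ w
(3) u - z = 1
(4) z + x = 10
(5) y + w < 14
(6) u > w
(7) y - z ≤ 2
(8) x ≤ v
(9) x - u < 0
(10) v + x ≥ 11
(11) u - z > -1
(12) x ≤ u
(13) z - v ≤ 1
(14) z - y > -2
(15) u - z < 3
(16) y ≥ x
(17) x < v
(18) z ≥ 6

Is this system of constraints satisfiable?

Satisfiable

Setting (x, y, z, w, v, u) = (4, 7, 6, 4, 7, 7) satisfies everything: constraint 3: u - z = 1; constraint 4: z + x = 10, and the others follow.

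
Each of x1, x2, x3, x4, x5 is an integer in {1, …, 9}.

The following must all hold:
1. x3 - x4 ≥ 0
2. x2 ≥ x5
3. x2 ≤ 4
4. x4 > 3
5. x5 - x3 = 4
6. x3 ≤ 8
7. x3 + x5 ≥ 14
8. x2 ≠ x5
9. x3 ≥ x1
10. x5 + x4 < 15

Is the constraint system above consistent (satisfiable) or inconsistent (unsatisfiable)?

From constraint 6: x3 ≤ 8. From constraints 2 and 3: x5 ≤ x2 ≤ 4. Hence x3 + x5 ≤ 12. But constraint 7 requires x3 + x5 ≥ 14, and 14 > 12. Contradiction.

Unsatisfiable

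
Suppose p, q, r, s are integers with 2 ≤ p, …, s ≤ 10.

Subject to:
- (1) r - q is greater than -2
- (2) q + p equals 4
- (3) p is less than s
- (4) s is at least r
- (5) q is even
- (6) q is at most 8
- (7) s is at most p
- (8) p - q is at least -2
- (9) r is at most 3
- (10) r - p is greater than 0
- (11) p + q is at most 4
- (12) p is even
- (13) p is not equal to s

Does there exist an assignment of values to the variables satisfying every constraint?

Unsatisfiable

Constraints 4, 7, and 10 give r ≤ s, s ≤ p, p < r. Chaining: r ≤ s ≤ p < r, which forces r < r — impossible.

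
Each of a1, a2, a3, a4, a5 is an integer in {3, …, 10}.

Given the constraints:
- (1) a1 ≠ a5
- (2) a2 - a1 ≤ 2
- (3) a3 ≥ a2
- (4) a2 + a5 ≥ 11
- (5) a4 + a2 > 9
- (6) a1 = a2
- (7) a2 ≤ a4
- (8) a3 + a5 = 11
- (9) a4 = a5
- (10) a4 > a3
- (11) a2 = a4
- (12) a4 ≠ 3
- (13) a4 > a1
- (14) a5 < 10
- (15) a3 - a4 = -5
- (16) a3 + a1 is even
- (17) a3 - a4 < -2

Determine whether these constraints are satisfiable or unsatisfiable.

From constraints 6, 9, and 11, a1 = a2 = a4 = a5, so a1 = a5. But constraint 1 says a1 ≠ a5. Contradiction.

Unsatisfiable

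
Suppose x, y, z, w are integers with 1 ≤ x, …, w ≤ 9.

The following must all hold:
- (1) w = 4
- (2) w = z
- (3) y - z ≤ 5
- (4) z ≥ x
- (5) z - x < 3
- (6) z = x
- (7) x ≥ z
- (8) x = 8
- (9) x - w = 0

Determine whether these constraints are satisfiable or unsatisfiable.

Unsatisfiable

Constraint 1 fixes w = 4 and constraint 8 fixes x = 8. Constraints 2 and 6 give w = z = x, so w = x. But 4 ≠ 8 — contradiction.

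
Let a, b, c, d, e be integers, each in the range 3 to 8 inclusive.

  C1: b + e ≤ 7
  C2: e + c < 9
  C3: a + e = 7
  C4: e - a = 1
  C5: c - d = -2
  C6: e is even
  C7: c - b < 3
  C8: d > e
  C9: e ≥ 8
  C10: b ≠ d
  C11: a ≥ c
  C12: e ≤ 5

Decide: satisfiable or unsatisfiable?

Unsatisfiable

From constraint 9: e ≥ 8. From constraint 12: e ≤ 5. But 5 < 8, so no value of e works.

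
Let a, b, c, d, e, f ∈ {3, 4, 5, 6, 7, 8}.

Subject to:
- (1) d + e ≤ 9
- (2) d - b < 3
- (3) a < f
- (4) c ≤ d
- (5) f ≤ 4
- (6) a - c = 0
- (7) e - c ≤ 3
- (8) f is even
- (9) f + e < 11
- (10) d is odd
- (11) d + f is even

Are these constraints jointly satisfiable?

Constraint 10 makes d odd and constraint 8 makes f even, so d + f must be odd. Constraint 11 says d + f is even — contradiction.

Unsatisfiable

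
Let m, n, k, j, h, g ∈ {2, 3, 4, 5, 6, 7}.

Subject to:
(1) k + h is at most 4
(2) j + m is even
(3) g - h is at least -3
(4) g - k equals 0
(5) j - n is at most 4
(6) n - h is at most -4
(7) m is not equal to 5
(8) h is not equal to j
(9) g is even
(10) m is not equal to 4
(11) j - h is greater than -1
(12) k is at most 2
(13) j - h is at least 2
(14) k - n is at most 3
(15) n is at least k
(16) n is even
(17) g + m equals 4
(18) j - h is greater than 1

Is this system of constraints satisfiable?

Constraints 5, 6, and 13 give h − n ≥ 4, n − j ≥ -4, j − h ≥ 2.
Adding all 3 inequalities: the left sides telescope to 0, and the right sides sum to 4 + (-4) + 2 = 2. So 0 ≥ 2, which is false.

Unsatisfiable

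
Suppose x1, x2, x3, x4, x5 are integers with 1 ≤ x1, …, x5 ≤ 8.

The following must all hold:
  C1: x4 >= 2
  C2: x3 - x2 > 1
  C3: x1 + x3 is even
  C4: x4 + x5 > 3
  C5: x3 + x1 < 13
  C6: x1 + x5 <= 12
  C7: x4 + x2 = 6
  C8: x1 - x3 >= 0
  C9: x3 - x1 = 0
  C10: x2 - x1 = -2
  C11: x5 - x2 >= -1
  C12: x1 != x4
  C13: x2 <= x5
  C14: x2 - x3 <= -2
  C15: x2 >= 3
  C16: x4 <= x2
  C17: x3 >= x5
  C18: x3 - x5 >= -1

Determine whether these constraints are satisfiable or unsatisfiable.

The assignment x1 = 6, x2 = 4, x3 = 6, x4 = 2, x5 = 4 works:
  constraint 2 holds since x3 - x2 = 2.
  constraint 4 holds since x4 + x5 = 6.
  constraint 5 holds since x3 + x1 = 12.
The rest check out directly.

Satisfiable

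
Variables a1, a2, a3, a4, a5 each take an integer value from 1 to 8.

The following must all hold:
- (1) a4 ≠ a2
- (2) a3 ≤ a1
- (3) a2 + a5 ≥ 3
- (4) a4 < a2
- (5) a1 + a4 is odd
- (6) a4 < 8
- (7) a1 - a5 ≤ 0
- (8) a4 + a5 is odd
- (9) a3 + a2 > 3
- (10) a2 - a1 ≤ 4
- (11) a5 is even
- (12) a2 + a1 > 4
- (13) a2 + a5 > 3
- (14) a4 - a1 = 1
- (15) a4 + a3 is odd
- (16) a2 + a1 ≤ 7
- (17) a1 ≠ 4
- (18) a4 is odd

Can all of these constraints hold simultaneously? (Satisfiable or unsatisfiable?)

Try a1 = 2, a2 = 4, a3 = 2, a4 = 3, a5 = 2.
Check constraint 3: a2 + a5 = 6; constraint 7: a1 - a5 = 0; constraint 9: a3 + a2 = 6. The remaining constraints are straightforward to verify.

Satisfiable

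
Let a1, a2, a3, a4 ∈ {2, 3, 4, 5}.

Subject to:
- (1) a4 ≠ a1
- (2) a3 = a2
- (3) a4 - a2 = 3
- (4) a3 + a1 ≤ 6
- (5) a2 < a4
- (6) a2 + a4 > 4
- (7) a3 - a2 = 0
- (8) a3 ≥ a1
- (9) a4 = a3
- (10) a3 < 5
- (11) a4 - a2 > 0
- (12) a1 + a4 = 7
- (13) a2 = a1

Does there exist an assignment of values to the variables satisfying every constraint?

Unsatisfiable

From constraints 2, 9, and 13, a4 = a3 = a2 = a1, so a4 = a1. But constraint 1 says a4 ≠ a1. Contradiction.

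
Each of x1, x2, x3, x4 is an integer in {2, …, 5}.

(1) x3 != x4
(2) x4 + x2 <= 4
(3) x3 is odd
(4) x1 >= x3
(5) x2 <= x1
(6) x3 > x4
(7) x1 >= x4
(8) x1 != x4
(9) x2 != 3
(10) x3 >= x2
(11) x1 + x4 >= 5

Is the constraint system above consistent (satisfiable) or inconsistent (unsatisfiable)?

Satisfiable

Take x1 = 5, x2 = 2, x3 = 5, x4 = 2. Then constraint 2: x4 + x2 = 4; constraint 3: x3 = 5 is odd; constraint 11: x1 + x4 = 7, and every other listed constraint is also met.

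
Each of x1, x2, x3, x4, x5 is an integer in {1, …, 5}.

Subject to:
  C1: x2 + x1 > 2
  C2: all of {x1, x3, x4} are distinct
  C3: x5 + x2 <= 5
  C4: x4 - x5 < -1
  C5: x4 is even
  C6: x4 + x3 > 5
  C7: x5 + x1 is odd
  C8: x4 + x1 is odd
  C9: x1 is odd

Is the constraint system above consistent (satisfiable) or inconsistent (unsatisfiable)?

Satisfiable

The assignment x1 = 3, x2 = 1, x3 = 4, x4 = 2, x5 = 4 works:
  constraint 1 holds since x2 + x1 = 4.
  constraint 3 holds since x5 + x2 = 5.
  constraint 4 holds since x4 - x5 = -2.
The rest check out directly.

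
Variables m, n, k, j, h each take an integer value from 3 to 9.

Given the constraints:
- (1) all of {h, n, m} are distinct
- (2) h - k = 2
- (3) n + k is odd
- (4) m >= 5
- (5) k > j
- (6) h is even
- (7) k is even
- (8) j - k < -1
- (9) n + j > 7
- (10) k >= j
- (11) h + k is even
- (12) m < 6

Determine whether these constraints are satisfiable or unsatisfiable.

Satisfiable

Take m = 5, n = 7, k = 6, j = 3, h = 8. Then constraint 2: h - k = 2; constraint 8: j - k = -3, and every other listed constraint is also met.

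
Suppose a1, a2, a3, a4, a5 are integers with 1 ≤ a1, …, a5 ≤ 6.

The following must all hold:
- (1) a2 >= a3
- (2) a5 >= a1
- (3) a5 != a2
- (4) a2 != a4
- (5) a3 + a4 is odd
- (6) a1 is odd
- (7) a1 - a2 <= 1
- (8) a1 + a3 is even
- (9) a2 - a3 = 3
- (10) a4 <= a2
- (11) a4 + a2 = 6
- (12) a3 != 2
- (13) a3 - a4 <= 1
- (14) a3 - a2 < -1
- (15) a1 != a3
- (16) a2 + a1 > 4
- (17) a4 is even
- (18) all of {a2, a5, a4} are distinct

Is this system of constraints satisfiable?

The assignment a1 = 3, a2 = 4, a3 = 1, a4 = 2, a5 = 3 works:
  constraint 7 holds since a1 - a2 = -1.
  constraint 9 holds since a2 - a3 = 3.
The rest check out directly.

Satisfiable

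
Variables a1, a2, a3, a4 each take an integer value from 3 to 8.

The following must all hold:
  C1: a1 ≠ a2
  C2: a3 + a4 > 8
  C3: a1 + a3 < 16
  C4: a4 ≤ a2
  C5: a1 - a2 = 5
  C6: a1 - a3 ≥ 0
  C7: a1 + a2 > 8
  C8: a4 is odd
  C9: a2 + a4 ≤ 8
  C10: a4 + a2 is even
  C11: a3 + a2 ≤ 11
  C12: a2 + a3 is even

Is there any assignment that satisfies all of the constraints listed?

Satisfiable

Setting (a1, a2, a3, a4) = (8, 3, 7, 3) satisfies everything: constraint 2: a3 + a4 = 10; constraint 3: a1 + a3 = 15, and the others follow.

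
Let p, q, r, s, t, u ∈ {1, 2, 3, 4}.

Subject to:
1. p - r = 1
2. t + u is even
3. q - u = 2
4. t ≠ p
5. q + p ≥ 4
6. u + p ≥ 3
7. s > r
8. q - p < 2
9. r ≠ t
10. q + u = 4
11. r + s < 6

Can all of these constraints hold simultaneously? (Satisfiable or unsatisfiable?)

Take p = 2, q = 3, r = 1, s = 2, t = 3, u = 1. Then constraint 1: p - r = 1; constraint 3: q - u = 2, and every other listed constraint is also met.

Satisfiable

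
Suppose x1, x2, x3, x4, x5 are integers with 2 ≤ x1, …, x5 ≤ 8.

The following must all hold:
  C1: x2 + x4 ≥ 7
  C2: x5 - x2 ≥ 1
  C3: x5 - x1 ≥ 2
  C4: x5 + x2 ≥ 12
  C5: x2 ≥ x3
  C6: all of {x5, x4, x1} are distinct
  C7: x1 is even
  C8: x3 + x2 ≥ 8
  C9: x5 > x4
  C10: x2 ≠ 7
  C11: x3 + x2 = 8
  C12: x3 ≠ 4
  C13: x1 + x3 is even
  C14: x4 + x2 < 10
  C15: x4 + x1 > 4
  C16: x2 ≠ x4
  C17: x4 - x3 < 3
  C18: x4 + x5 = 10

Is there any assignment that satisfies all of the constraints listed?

Satisfiable

Setting (x1, x2, x3, x4, x5) = (4, 6, 2, 2, 8) satisfies everything: constraint 1: x2 + x4 = 8; constraint 2: x5 - x2 = 2; constraint 3: x5 - x1 = 4, and the others follow.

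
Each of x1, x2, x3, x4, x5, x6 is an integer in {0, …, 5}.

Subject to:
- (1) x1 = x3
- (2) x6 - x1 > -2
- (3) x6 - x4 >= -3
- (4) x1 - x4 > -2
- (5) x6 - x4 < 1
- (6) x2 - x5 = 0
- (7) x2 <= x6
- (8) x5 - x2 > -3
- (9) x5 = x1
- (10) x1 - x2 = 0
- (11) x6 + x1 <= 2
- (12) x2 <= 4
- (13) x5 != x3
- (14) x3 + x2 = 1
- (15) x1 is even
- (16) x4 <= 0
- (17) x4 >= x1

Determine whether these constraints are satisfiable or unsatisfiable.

From constraints 1 and 9, x5 = x1 = x3, so x5 = x3. But constraint 13 says x5 ≠ x3. Contradiction.

Unsatisfiable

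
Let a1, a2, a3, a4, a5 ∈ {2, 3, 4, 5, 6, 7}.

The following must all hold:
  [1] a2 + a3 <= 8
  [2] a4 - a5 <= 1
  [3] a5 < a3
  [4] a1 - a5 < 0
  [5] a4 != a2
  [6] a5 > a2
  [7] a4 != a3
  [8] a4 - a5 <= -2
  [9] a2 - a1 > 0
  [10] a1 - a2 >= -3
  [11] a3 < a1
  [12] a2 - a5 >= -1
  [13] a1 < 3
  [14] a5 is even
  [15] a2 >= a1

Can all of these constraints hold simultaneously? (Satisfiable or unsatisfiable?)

Constraints 3, 6, 9, and 11 give a3 < a1, a1 < a2, a2 < a5, a5 < a3. Chaining: a3 < a1 < a2 < a5 < a3, which forces a3 < a3 — impossible.

Unsatisfiable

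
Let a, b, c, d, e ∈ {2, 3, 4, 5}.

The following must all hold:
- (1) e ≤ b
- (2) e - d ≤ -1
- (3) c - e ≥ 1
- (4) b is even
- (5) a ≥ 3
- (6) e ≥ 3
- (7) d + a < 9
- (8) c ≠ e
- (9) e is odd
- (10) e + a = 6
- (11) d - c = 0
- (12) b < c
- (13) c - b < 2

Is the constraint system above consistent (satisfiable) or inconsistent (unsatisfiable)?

Satisfiable

Try a = 3, b = 4, c = 5, d = 5, e = 3.
Check constraint 2: e - d = -2; constraint 3: c - e = 2. The remaining constraints are straightforward to verify.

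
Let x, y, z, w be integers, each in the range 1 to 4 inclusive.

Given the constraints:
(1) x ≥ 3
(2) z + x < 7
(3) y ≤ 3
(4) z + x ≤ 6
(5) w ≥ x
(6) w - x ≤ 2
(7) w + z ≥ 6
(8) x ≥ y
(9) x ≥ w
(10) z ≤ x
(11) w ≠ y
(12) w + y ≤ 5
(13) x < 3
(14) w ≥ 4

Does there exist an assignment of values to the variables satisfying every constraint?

From constraints 9 and 14: x ≥ w and w ≥ 4, so x ≥ 4. From constraint 13: x ≤ 2. But 2 < 4, so no value of x works.

Unsatisfiable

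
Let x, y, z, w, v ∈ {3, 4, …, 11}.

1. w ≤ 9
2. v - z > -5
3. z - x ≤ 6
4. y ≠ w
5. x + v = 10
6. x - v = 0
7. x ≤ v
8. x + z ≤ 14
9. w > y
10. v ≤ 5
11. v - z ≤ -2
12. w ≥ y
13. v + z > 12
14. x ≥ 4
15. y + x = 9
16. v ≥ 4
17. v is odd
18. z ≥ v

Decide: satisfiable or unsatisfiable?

Satisfiable

Take x = 5, y = 4, z = 8, w = 8, v = 5. Then constraint 2: v - z = -3; constraint 3: z - x = 3; constraint 5: x + v = 10, and every other listed constraint is also met.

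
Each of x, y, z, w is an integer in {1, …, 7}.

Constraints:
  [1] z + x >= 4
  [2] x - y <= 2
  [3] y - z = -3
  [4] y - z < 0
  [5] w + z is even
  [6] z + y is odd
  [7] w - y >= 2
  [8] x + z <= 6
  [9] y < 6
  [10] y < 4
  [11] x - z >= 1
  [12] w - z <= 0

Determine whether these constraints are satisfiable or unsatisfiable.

Unsatisfiable

Constraints 2, 7, 11, and 12 give w − y ≥ 2, y − x ≥ -2, x − z ≥ 1, z − w ≥ 0.
Adding all 4 inequalities: the left sides telescope to 0, and the right sides sum to 2 + (-2) + 1 + 0 = 1. So 0 ≥ 1, which is false.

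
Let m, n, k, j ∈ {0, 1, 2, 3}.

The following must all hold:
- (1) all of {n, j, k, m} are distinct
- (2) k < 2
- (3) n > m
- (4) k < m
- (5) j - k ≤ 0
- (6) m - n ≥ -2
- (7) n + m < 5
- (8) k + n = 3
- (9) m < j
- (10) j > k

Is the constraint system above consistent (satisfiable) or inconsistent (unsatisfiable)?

Unsatisfiable

Constraints 4, 5, and 9 give k < m, m < j, j ≤ k. Chaining: k < m < j ≤ k, which forces k < k — impossible.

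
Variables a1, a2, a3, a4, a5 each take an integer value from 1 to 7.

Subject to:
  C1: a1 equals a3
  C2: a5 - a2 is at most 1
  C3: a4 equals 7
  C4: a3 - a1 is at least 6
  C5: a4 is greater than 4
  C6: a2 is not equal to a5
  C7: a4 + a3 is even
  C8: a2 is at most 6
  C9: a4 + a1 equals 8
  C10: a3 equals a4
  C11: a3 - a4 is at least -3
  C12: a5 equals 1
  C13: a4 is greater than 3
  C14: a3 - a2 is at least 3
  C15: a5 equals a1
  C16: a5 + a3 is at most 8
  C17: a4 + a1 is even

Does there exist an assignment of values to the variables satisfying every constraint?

Unsatisfiable

Constraint 12 fixes a5 = 1 and constraint 3 fixes a4 = 7. Constraints 1, 10, and 15 give a5 = a1 = a3 = a4, so a5 = a4. But 1 ≠ 7 — contradiction.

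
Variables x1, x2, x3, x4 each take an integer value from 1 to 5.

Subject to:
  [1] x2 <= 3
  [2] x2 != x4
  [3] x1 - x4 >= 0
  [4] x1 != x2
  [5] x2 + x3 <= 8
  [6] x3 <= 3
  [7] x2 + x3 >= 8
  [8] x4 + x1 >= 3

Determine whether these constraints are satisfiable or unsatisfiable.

From constraint 1: x2 ≤ 3. From constraint 6: x3 ≤ 3. Hence x2 + x3 ≤ 6. But constraint 7 requires x2 + x3 ≥ 8, and 8 > 6. Contradiction.

Unsatisfiable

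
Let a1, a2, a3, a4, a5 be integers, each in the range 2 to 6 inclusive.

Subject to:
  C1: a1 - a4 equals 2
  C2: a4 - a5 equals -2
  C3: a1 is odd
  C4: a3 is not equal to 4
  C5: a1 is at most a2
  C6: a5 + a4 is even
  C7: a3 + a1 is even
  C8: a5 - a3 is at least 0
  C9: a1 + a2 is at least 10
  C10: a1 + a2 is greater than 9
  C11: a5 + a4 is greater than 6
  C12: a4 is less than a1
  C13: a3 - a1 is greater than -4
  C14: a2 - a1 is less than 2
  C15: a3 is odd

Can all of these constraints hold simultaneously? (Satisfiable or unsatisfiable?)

Satisfiable

Take a1 = 5, a2 = 5, a3 = 3, a4 = 3, a5 = 5. Then constraint 1: a1 - a4 = 2; constraint 2: a4 - a5 = -2, and every other listed constraint is also met.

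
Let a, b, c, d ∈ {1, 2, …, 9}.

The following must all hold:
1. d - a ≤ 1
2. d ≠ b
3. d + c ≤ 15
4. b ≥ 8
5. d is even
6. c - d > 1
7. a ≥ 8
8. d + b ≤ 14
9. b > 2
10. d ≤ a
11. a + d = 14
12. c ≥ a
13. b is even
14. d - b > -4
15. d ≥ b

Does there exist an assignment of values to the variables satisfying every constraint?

Unsatisfiable

From constraints 4 and 15: d ≥ b ≥ 8. From constraints 7 and 12: c ≥ a ≥ 8. Hence d + c ≥ 16. But constraint 3 requires d + c ≤ 15, and 15 < 16. Contradiction.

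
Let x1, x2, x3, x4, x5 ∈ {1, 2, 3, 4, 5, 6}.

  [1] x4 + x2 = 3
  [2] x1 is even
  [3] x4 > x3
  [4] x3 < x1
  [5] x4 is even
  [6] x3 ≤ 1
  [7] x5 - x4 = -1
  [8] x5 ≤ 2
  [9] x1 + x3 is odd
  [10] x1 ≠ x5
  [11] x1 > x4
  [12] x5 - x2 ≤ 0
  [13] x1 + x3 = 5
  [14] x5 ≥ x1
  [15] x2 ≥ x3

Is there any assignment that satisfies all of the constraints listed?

From constraints 8 and 14: x1 ≤ x5 ≤ 2. From constraint 6: x3 ≤ 1. Hence x1 + x3 ≤ 3. But constraint 13 requires x1 + x3 = 5, and 5 > 3. Contradiction.

Unsatisfiable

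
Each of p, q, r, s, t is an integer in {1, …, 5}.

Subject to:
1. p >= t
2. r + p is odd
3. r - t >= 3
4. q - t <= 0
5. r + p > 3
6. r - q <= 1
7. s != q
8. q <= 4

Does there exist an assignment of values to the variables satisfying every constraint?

Constraints 3, 4, and 6 give r − t ≥ 3, t − q ≥ 0, q − r ≥ -1.
Adding all 3 inequalities: the left sides telescope to 0, and the right sides sum to 3 + 0 + (-1) = 2. So 0 ≥ 2, which is false.

Unsatisfiable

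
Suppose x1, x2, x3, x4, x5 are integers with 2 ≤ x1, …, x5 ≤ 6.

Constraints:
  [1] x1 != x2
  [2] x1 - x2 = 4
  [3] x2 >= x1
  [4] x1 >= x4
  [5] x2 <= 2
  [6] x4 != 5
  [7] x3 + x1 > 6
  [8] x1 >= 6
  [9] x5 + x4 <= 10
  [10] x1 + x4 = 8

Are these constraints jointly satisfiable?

From constraint 8: x1 ≥ 6. From constraints 3 and 5: x1 ≤ x2 and x2 ≤ 2, so x1 ≤ 2. But 2 < 6, so no value of x1 works.

Unsatisfiable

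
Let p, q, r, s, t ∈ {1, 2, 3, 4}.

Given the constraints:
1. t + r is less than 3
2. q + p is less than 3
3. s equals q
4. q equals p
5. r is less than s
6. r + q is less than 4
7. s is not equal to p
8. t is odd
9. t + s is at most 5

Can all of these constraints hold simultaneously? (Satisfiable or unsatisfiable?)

From constraints 3 and 4, s = q = p, so s = p. But constraint 7 says s ≠ p. Contradiction.

Unsatisfiable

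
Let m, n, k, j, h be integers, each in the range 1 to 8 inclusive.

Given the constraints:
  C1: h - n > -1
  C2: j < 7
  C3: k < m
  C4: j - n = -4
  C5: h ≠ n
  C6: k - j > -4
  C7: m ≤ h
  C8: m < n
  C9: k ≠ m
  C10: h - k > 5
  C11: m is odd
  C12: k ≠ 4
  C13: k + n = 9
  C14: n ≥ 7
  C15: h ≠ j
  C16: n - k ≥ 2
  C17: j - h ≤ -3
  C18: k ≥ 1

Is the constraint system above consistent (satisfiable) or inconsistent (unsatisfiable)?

Satisfiable

Try m = 5, n = 7, k = 2, j = 3, h = 8.
Check constraint 1: h - n = 1; constraint 4: j - n = -4; constraint 6: k - j = -1. The remaining constraints are straightforward to verify.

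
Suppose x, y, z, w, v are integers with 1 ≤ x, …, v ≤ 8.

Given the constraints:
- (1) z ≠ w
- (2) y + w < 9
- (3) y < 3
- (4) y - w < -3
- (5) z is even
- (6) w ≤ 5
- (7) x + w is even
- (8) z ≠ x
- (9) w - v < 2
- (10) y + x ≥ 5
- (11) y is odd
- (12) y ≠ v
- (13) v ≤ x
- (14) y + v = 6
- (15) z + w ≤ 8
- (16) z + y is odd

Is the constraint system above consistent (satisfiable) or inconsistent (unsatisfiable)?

Try x = 5, y = 1, z = 2, w = 5, v = 5.
Check constraint 2: y + w = 6; constraint 4: y - w = -4; constraint 9: w - v = 0. The remaining constraints are straightforward to verify.

Satisfiable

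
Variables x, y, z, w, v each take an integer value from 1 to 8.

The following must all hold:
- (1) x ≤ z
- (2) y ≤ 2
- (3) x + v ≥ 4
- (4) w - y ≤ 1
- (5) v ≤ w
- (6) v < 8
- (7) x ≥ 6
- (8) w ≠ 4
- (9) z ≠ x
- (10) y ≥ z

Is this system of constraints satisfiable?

Unsatisfiable

From constraints 1 and 7: z ≥ x and x ≥ 6, so z ≥ 6. From constraints 2 and 10: z ≤ y and y ≤ 2, so z ≤ 2. But 2 < 6, so no value of z works.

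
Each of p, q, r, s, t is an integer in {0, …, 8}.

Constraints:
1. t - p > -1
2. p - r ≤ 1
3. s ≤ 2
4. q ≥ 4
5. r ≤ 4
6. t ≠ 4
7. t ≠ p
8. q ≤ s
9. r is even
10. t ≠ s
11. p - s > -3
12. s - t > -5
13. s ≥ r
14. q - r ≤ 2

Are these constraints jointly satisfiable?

Unsatisfiable

From constraints 4 and 8: s ≥ q and q ≥ 4, so s ≥ 4. From constraint 3: s ≤ 2. But 2 < 4, so no value of s works.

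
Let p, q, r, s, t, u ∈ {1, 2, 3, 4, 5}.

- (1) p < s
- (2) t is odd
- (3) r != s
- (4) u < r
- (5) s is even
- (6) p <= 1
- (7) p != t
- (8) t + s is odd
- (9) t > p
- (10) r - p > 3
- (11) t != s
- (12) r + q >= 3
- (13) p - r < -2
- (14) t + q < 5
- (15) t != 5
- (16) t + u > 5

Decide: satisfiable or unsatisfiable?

Satisfiable

Take p = 1, q = 1, r = 5, s = 2, t = 3, u = 3. Then constraint 10: r - p = 4; constraint 12: r + q = 6; constraint 13: p - r = -4, and every other listed constraint is also met.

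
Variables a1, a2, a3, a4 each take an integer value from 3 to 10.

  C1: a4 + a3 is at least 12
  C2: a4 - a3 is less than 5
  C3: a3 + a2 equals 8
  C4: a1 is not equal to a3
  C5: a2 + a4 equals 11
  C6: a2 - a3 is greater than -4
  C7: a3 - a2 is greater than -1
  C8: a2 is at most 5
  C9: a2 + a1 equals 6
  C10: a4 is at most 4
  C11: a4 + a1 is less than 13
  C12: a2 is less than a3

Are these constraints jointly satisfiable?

From constraint 8: a2 ≤ 5. From constraint 10: a4 ≤ 4. Hence a2 + a4 ≤ 9. But constraint 5 requires a2 + a4 = 11, and 11 > 9. Contradiction.

Unsatisfiable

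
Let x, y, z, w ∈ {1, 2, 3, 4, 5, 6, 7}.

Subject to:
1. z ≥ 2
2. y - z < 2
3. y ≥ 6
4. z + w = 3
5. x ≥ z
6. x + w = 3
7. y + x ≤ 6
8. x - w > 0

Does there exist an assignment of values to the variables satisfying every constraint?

Unsatisfiable

From constraint 3: y ≥ 6. From constraints 1 and 5: x ≥ z ≥ 2. Hence y + x ≥ 8. But constraint 7 requires y + x ≤ 6, and 6 < 8. Contradiction.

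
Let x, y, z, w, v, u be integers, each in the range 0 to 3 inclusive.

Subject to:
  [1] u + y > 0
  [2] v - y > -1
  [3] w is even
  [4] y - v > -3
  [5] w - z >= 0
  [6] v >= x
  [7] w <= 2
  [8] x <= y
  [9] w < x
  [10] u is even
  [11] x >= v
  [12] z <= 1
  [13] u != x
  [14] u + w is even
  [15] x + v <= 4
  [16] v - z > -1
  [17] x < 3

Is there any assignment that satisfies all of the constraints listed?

Setting (x, y, z, w, v, u) = (1, 1, 0, 0, 1, 0) satisfies everything: constraint 1: u + y = 1; constraint 2: v - y = 0; constraint 4: y - v = 0, and the others follow.

Satisfiable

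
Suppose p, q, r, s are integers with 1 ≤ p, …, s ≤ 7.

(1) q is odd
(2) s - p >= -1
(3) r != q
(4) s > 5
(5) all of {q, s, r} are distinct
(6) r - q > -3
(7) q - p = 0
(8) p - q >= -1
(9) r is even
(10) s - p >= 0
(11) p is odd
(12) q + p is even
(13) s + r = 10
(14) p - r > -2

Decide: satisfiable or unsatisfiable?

Try p = 5, q = 5, r = 4, s = 6.
Check constraint 2: s - p = 1; constraint 6: r - q = -1; constraint 7: q - p = 0. The remaining constraints are straightforward to verify.

Satisfiable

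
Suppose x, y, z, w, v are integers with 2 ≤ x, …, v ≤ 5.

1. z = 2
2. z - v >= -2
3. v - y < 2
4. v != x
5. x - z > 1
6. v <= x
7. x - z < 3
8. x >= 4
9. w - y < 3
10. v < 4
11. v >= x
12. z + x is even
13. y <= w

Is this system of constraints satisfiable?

From constraints 8 and 11: v ≥ x and x ≥ 4, so v ≥ 4. From constraint 10: v ≤ 3. But 3 < 4, so no value of v works.

Unsatisfiable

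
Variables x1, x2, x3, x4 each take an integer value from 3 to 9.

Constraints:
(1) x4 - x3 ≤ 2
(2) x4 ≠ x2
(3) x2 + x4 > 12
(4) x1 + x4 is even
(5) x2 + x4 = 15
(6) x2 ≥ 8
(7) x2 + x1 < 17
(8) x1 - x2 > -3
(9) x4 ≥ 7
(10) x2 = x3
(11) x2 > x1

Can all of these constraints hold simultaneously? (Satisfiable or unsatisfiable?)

The assignment x1 = 7, x2 = 8, x3 = 8, x4 = 7 works:
  constraint 1 holds since x4 - x3 = -1.
  constraint 3 holds since x2 + x4 = 15.
The rest check out directly.

Satisfiable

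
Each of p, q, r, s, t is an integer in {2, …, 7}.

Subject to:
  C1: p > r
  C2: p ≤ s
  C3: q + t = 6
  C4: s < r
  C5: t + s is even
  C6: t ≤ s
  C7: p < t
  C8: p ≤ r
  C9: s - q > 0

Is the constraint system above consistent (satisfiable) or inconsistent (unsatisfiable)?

Unsatisfiable

Constraints 1, 4, 6, and 7 give t ≤ s, s < r, r < p, p < t. Chaining: t ≤ s < r < p < t, which forces t < t — impossible.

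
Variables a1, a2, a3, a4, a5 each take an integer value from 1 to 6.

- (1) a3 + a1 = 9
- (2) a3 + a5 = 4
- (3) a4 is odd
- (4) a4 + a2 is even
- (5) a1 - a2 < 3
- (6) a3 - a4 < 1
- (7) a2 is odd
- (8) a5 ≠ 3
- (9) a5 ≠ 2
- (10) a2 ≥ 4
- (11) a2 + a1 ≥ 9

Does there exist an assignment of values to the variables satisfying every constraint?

Try a1 = 6, a2 = 5, a3 = 3, a4 = 5, a5 = 1.
Check constraint 1: a3 + a1 = 9; constraint 2: a3 + a5 = 4. The remaining constraints are straightforward to verify.

Satisfiable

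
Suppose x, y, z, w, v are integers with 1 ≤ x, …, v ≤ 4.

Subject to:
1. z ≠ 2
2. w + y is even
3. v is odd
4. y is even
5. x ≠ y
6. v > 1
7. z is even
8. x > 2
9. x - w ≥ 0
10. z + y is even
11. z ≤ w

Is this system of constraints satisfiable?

Take x = 4, y = 2, z = 4, w = 4, v = 3. Then constraint 2: w + y = 6 is even; constraint 9: x - w = 0, and every other listed constraint is also met.

Satisfiable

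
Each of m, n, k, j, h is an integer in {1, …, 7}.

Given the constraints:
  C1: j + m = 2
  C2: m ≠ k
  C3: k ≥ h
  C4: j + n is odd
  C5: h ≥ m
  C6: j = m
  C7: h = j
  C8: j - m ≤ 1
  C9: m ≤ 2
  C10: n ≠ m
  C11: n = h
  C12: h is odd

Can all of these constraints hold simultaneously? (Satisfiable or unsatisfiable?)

Unsatisfiable

From constraints 6, 7, and 11, n = h = j = m, so n = m. But constraint 10 says n ≠ m. Contradiction.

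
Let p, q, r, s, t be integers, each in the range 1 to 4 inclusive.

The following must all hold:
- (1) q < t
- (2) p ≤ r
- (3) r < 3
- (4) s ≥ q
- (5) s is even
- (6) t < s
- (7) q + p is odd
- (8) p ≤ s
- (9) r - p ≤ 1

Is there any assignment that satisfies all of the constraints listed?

Setting (p, q, r, s, t) = (1, 2, 2, 4, 3) satisfies everything: constraint 5: s = 4 is even; constraint 7: q + p = 3 is odd; constraint 9: r - p = 1, and the others follow.

Satisfiable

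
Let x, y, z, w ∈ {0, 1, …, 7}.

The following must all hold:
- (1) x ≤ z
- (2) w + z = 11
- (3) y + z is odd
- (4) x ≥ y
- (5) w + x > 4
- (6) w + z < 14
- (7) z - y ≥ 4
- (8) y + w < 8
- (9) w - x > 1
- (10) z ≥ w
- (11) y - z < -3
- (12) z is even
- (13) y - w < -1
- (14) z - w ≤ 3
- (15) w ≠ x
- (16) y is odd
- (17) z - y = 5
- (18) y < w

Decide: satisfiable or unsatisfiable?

Satisfiable

Setting (x, y, z, w) = (2, 1, 6, 5) satisfies everything: constraint 2: w + z = 11; constraint 5: w + x = 7; constraint 6: w + z = 11, and the others follow.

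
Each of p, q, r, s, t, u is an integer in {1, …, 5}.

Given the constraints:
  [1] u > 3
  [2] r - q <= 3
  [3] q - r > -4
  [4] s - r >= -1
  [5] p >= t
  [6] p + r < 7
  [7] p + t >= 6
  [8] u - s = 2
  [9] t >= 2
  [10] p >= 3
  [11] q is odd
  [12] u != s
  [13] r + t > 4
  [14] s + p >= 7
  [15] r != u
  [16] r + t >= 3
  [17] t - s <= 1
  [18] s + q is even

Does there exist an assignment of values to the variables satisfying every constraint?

Setting (p, q, r, s, t, u) = (4, 1, 2, 3, 4, 5) satisfies everything: constraint 2: r - q = 1; constraint 3: q - r = -1; constraint 4: s - r = 1, and the others follow.

Satisfiable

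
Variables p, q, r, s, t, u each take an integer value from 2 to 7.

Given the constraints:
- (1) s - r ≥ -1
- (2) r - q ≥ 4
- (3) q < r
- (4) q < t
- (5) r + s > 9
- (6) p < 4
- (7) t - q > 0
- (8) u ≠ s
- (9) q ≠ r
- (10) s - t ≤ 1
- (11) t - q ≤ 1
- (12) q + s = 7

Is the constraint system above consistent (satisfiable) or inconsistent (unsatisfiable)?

Constraints 1, 2, 10, and 11 give s − r ≥ -1, r − q ≥ 4, q − t ≥ -1, t − s ≥ -1.
Adding all 4 inequalities: the left sides telescope to 0, and the right sides sum to (-1) + 4 + (-1) + (-1) = 1. So 0 ≥ 1, which is false.

Unsatisfiable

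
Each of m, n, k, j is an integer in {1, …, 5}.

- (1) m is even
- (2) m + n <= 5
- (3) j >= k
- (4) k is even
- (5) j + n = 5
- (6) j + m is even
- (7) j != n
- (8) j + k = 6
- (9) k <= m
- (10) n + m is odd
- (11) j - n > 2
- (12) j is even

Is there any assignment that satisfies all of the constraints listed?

Satisfiable

The assignment m = 2, n = 1, k = 2, j = 4 works:
  constraint 2 holds since m + n = 3.
  constraint 5 holds since j + n = 5.
The rest check out directly.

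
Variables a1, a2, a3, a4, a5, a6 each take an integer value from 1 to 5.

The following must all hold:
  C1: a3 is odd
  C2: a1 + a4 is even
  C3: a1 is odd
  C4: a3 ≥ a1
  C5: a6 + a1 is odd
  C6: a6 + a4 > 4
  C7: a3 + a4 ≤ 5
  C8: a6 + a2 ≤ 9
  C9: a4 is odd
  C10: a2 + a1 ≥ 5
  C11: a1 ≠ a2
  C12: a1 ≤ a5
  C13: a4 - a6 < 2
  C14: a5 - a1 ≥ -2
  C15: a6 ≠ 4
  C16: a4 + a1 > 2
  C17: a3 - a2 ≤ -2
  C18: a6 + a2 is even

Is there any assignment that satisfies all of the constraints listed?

Satisfiable

The assignment a1 = 1, a2 = 4, a3 = 1, a4 = 3, a5 = 1, a6 = 2 works:
  constraint 6 holds since a6 + a4 = 5.
  constraint 7 holds since a3 + a4 = 4.
The rest check out directly.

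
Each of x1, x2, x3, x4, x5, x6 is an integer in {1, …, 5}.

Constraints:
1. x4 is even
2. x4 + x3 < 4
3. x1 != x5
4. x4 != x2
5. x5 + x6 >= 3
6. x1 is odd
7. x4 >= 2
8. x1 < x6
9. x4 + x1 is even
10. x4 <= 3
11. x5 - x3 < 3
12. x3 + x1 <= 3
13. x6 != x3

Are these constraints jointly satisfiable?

Constraint 1 makes x4 even and constraint 6 makes x1 odd, so x4 + x1 must be odd. Constraint 9 says x4 + x1 is even — contradiction.

Unsatisfiable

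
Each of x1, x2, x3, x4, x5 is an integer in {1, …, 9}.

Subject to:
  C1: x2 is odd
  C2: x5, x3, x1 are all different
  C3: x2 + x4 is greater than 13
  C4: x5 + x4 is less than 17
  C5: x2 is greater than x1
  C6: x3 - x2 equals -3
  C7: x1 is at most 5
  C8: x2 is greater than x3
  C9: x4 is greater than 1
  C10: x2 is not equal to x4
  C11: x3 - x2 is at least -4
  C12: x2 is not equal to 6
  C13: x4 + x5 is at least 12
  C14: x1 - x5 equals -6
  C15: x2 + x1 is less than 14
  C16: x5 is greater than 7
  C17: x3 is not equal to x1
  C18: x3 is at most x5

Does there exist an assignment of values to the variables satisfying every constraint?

Satisfiable

Try x1 = 2, x2 = 9, x3 = 6, x4 = 6, x5 = 8.
Check constraint 3: x2 + x4 = 15; constraint 4: x5 + x4 = 14; constraint 6: x3 - x2 = -3. The remaining constraints are straightforward to verify.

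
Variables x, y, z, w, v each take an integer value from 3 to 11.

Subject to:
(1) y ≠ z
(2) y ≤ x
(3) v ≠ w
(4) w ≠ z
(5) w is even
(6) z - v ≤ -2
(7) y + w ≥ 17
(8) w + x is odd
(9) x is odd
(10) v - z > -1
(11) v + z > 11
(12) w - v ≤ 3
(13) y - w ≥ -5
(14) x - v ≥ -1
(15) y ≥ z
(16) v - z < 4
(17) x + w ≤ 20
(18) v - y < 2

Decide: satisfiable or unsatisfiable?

One satisfying assignment is x = 9, y = 7, z = 6, w = 10, v = 8.
For the less obvious constraints — constraint 6: z - v = -2; constraint 7: y + w = 17 — and the others hold by inspection.

Satisfiable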